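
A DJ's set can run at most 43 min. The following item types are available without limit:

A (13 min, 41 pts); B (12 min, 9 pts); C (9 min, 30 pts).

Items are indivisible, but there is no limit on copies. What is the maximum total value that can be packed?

Best value-per-unit is C at 30/9; filling with it alone gives 4×30 = 120.
Optimal mix: 1×A + 3×C → duration 40, value 131.

131 pts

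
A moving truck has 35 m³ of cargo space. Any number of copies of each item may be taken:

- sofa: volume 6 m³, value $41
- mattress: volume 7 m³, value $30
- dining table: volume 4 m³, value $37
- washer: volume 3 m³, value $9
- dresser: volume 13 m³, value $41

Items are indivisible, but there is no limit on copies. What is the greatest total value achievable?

$305

Best value-per-unit is dining table at 37/4; filling with it alone gives 8×37 = 296.
Optimal mix: 8×dining table + 1×washer → volume 35, value 305.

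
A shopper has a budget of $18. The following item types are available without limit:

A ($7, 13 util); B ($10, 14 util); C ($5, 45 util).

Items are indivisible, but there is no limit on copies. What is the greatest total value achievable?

Best value-per-unit is C at 45/5, and filling with it alone uses cost 3×5=15. No mix of the others beats 3×45 = 135.

135 util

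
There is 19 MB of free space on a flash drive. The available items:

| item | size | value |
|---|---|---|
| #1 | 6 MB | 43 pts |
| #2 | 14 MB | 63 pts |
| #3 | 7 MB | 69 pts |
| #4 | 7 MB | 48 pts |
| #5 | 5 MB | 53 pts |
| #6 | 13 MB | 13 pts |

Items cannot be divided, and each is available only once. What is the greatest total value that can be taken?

170 pts

Check high-value combinations within 19 MB:
- #3+#4+#5: size 7+7+5=19, value 69+48+53=170
- #1+#3+#5: size 6+7+5=18, value 43+69+53=165
- #1+#4+#5: size 6+7+5=18, value 43+48+53=144
- #3+#5: size 7+5=12, value 69+53=122
- #3+#4: size 7+7=14, value 69+48=117
Best: 170 pts.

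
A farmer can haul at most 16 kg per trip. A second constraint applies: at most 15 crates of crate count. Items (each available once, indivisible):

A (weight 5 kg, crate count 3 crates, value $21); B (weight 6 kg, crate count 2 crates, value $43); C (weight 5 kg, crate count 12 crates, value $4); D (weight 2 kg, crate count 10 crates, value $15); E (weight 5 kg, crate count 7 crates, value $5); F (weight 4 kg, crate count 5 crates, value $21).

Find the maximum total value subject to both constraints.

Feasible sets respecting both limits:
- A+B+F: weight 15, crate count 10, value 85
- A+B+D: weight 13, crate count 15, value 79
- A+B+E: weight 16, crate count 12, value 69
Best: $85.

$85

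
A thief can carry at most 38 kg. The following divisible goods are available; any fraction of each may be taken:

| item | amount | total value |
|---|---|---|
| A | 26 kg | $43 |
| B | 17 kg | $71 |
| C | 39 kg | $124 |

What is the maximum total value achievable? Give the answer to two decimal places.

Take in order of value per unit:
- B (71/17 per unit): all 17 → value 71, running total 71.00
- C (124/39 per unit): 21 of 39 → value 21×124/39 = 66.7692, running total 137.77
Total 137.77.

137.77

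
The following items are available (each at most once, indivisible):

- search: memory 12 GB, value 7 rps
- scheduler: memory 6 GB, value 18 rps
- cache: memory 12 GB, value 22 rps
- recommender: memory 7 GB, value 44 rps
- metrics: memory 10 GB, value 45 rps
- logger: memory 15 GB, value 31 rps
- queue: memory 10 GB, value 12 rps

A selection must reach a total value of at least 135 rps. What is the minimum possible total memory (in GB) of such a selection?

38

Subsets with value ≥ 135, sorted by total memory:
- scheduler+recommender+metrics+logger: memory 38, value 138
- cache+recommender+metrics+logger: memory 44, value 142
Minimum memory: 38 GB.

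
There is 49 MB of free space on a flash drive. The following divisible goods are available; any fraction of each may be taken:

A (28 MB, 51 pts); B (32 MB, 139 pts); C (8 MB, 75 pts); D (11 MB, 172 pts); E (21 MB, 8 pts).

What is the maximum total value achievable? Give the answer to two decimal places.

Take in order of value per unit:
- D (172/11 per unit): all 11 → value 172, running total 172.00
- C (75/8 per unit): all 8 → value 75, running total 247.00
- B (139/32 per unit): 30 of 32 → value 30×139/32 = 130.3125, running total 377.31
Total 377.31.

377.31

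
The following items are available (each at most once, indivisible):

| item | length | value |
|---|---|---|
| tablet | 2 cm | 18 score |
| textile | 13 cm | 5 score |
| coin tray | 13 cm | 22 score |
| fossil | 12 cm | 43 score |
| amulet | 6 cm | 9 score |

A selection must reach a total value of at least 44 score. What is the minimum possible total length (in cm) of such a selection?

14

Subsets with value ≥ 44, sorted by total length:
- tablet+fossil: length 14, value 61
- fossil+amulet: length 18, value 52
- tablet+fossil+amulet: length 20, value 70
Minimum length: 14 cm.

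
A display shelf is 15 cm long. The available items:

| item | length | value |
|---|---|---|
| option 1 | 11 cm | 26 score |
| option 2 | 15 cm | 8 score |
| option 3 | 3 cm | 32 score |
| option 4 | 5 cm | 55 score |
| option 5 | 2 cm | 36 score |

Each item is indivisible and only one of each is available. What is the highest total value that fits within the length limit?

Check high-value combinations within 15 cm:
- option 3+option 4+option 5: length 3+5+2=10, value 32+55+36=123
- option 4+option 5: length 5+2=7, value 55+36=91
- option 3+option 4: length 3+5=8, value 32+55=87
- option 3+option 5: length 3+2=5, value 32+36=68
- option 1+option 5: length 11+2=13, value 26+36=62
Best: 123 score.

123 score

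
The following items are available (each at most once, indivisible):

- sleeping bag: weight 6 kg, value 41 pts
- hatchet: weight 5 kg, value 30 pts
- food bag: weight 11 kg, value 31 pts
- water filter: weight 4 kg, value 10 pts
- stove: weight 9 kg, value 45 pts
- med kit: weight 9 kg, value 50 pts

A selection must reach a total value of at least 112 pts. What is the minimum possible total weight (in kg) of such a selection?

20

Subsets with value ≥ 112, sorted by total weight:
- sleeping bag+hatchet+med kit: weight 20, value 121
- sleeping bag+hatchet+stove: weight 20, value 116
- hatchet+stove+med kit: weight 23, value 125
Minimum weight: 20 kg.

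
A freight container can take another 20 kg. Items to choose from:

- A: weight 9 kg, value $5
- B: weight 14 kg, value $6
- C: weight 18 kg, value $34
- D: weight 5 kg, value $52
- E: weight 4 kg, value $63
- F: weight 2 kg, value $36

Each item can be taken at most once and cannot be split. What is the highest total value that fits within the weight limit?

Check high-value combinations within 20 kg:
- A+D+E+F: weight 9+5+4+2=20, value 5+52+63+36=156
- D+E+F: weight 5+4+2=11, value 52+63+36=151
- A+D+E: weight 9+5+4=18, value 5+52+63=120
- D+E: weight 5+4=9, value 52+63=115
Best: $156.

$156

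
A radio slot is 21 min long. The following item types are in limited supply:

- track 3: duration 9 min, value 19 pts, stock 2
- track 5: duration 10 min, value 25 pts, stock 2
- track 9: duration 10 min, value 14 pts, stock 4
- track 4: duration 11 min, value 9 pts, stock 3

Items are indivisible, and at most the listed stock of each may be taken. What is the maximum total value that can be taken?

50 pts

Top feasible selections:
- 2×track 5: duration 20, value 50
- 1×track 3 + 1×track 5: duration 19, value 44
- 1×track 5 + 1×track 9: duration 20, value 39
Best: 50 pts.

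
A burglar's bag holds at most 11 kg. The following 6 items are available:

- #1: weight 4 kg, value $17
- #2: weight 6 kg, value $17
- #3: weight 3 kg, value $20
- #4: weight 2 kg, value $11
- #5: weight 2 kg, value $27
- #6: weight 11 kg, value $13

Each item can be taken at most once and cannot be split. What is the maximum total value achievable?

$75

Check high-value combinations within 11 kg:
- #1+#3+#4+#5: weight 4+3+2+2=11, value 17+20+11+27=75
- #1+#3+#5: weight 4+3+2=9, value 17+20+27=64
- #2+#3+#5: weight 6+3+2=11, value 17+20+27=64
Best: $75.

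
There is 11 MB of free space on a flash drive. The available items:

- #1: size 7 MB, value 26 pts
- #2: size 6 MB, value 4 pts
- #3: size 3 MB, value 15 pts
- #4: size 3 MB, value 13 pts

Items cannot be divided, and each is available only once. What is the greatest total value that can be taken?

Check high-value combinations within 11 MB:
- #1+#3: size 7+3=10, value 26+15=41
- #1+#4: size 7+3=10, value 26+13=39
- #3+#4: size 3+3=6, value 15+13=28
- #1: size 7, value 26
Best: 41 pts.

41 pts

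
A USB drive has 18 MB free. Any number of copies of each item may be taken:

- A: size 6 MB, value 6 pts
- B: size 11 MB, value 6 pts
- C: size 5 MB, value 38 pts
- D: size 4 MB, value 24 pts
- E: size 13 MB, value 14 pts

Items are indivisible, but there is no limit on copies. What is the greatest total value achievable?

124 pts

Best value-per-unit is C at 38/5; filling with it alone gives 3×38 = 114.
Optimal mix: 2×C + 2×D → size 18, value 124.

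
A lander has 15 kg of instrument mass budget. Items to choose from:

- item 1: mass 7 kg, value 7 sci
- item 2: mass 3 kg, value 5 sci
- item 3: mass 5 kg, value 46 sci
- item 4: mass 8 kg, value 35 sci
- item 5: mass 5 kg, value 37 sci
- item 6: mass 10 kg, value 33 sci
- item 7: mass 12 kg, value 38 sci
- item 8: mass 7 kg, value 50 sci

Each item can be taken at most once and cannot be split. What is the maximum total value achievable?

Check high-value combinations within 15 kg:
- item 2+item 3+item 8: mass 3+5+7=15, value 5+46+50=101
- item 3+item 8: mass 5+7=12, value 46+50=96
- item 2+item 5+item 8: mass 3+5+7=15, value 5+37+50=92
- item 2+item 3+item 5: mass 3+5+5=13, value 5+46+37=88
Best: 101 sci.

101 sci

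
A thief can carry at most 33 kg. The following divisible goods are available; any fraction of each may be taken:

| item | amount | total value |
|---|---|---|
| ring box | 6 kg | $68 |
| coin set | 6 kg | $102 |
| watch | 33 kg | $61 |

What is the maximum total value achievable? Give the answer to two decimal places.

Take in order of value per unit:
- coin set (102/6 per unit): all 6 → value 102, running total 102.00
- ring box (68/6 per unit): all 6 → value 68, running total 170.00
- watch (61/33 per unit): 21 of 33 → value 21×61/33 = 38.8182, running total 208.82
Total 208.82.

208.82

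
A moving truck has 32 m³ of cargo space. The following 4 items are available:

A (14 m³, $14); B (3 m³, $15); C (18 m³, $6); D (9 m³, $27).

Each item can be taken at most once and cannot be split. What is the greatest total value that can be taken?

Check high-value combinations within 32 m³:
- A+B+D: volume 14+3+9=26, value 14+15+27=56
- B+C+D: volume 3+18+9=30, value 15+6+27=48
- B+D: volume 3+9=12, value 15+27=42
- A+D: volume 14+9=23, value 14+27=41
Best: $56.

$56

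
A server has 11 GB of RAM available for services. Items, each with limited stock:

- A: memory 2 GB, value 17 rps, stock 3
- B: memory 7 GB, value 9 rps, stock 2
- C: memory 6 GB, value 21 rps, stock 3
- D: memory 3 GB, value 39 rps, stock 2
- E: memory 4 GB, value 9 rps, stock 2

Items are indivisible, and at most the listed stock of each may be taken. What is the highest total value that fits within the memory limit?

Best selections within memory 11 and stock limits:
- 2×A + 2×D: memory 10, value 112
- 1×A + 2×D: memory 8, value 95
- 3×A + 1×D: memory 9, value 90
Best: 112 rps.

112 rps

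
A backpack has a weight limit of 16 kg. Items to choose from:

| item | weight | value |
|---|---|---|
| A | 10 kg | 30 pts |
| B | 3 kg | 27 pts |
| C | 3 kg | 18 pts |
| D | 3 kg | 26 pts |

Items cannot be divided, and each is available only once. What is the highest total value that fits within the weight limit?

83 pts

Check high-value combinations within 16 kg:
- A+B+D: weight 10+3+3=16, value 30+27+26=83
- A+B+C: weight 10+3+3=16, value 30+27+18=75
- A+C+D: weight 10+3+3=16, value 30+18+26=74
- B+C+D: weight 3+3+3=9, value 27+18+26=71
- A+B: weight 10+3=13, value 30+27=57
Best: 83 pts.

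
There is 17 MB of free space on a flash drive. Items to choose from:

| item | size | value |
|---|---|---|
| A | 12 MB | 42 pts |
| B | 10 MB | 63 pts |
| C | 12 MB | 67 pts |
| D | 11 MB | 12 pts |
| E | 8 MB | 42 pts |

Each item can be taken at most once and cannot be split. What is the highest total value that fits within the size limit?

67 pts

Check high-value combinations within 17 MB:
- C: size 12, value 67
- B: size 10, value 63
- E: size 8, value 42
Best: 67 pts.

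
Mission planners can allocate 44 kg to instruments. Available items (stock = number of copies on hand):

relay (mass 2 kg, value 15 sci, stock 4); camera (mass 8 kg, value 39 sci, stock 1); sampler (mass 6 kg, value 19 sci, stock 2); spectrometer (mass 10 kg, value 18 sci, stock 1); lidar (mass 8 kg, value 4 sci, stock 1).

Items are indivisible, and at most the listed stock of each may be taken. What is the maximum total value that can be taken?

Best selections within mass 44 and stock limits:
- 4×relay + 1×camera + 2×sampler + 1×spectrometer: mass 38, value 155
- 3×relay + 1×camera + 2×sampler + 1×spectrometer + 1×lidar: mass 44, value 144
- 4×relay + 1×camera + 2×sampler + 1×lidar: mass 36, value 141
Best: 155 sci.

155 sci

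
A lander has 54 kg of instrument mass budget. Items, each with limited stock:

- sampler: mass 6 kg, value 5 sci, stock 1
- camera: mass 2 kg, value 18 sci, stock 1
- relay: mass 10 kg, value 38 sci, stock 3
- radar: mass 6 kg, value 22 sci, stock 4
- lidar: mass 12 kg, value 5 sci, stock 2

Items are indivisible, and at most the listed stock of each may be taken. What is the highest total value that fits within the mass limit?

202 sci

Best selections within mass 54 and stock limits:
- 3×relay + 4×radar: mass 54, value 202
- 1×camera + 3×relay + 3×radar: mass 50, value 198
- 1×sampler + 1×camera + 2×relay + 4×radar: mass 52, value 187
- 1×sampler + 3×relay + 3×radar: mass 54, value 185
Best: 202 sci.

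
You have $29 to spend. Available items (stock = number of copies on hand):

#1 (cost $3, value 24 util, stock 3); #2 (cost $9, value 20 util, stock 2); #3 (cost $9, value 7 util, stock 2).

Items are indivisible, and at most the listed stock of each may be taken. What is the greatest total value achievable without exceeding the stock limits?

Top feasible selections:
- 3×#1 + 2×#2: cost 27, value 112
- 3×#1 + 1×#2 + 1×#3: cost 27, value 99
- 3×#1 + 1×#2: cost 18, value 92
Best: 112 util.

112 util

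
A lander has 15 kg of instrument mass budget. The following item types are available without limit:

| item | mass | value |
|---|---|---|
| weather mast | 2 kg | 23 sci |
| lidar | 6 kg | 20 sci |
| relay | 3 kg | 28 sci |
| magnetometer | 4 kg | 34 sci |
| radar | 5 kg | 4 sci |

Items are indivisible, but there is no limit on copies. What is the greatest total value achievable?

166 sci

Best value-per-unit is weather mast at 23/2; filling with it alone gives 7×23 = 161.
Optimal mix: 6×weather mast + 1×relay → mass 15, value 166.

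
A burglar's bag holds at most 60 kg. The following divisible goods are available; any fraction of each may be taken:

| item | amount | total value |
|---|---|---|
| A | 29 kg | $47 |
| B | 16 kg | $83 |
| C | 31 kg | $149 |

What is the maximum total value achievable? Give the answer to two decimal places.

Take in order of value per unit:
- B (83/16 per unit): all 16 → value 83, running total 83.00
- C (149/31 per unit): all 31 → value 149, running total 232.00
- A (47/29 per unit): 13 of 29 → value 13×47/29 = 21.0690, running total 253.07
Total 253.07.

253.07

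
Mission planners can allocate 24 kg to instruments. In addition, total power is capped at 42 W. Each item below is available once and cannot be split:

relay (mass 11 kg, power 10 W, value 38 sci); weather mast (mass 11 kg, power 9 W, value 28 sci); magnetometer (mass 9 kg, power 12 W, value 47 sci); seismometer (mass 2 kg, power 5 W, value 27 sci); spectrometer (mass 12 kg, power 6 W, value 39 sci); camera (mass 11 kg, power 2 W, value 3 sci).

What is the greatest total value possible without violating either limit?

Feasible sets respecting both limits:
- magnetometer+seismometer+spectrometer: mass 23, power 23, value 113
- relay+magnetometer+seismometer: mass 22, power 27, value 112
- weather mast+magnetometer+seismometer: mass 22, power 26, value 102
Best: 113 sci.

113 sci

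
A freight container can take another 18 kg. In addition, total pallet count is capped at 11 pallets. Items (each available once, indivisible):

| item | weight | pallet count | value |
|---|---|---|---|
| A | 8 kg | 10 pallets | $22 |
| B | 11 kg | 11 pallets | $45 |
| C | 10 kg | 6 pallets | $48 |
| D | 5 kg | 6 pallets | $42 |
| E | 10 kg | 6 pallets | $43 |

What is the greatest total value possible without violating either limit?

Feasible sets respecting both limits:
- C: weight 10, pallet count 6, value 48
- B: weight 11, pallet count 11, value 45
- E: weight 10, pallet count 6, value 43
Best: $48.

$48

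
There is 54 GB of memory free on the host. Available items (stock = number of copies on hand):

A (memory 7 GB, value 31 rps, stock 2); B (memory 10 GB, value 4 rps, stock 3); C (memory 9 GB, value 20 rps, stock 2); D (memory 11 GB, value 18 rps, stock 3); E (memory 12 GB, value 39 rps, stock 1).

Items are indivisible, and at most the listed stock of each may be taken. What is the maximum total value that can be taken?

145 rps

Top feasible selections:
- 2×A + 1×B + 2×C + 1×E: memory 54, value 145
- 2×A + 2×C + 1×E: memory 44, value 141
Best: 145 rps.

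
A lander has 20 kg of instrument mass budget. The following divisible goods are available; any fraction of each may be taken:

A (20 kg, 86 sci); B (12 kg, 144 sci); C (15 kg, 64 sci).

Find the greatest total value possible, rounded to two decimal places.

Take in order of value per unit:
- B (144/12 per unit): all 12 → value 144, running total 144.00
- A (86/20 per unit): 8 of 20 → value 8×86/20 = 34.4000, running total 178.40
Total 178.40.

178.40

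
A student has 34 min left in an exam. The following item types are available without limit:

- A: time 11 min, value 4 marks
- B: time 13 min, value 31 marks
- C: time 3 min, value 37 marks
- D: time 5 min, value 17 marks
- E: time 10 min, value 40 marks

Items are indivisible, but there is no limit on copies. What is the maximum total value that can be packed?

Best value-per-unit is C at 37/3, and filling with it alone uses time 11×3=33. No mix of the others beats 11×37 = 407.

407 marks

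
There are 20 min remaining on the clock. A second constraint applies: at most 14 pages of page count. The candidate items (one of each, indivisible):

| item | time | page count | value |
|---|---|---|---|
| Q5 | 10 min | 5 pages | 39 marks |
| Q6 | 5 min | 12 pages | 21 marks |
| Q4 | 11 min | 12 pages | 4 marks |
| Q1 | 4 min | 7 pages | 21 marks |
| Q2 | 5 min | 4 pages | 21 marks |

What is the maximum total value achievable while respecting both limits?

60 marks

Feasible sets respecting both limits:
- Q5+Q1: time 14, page count 12, value 60
- Q5+Q2: time 15, page count 9, value 60
- Q1+Q2: time 9, page count 11, value 42
Best: 60 marks.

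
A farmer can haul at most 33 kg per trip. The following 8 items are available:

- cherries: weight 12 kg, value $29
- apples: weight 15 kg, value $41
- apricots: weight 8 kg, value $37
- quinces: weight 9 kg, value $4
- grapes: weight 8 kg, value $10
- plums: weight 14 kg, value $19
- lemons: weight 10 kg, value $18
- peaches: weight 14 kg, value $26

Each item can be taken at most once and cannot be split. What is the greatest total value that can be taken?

$96

Check high-value combinations within 33 kg:
- apples+apricots+lemons: weight 15+8+10=33, value 41+37+18=96
- apples+apricots+grapes: weight 15+8+8=31, value 41+37+10=88
- cherries+apricots+lemons: weight 12+8+10=30, value 29+37+18=84
- apples+apricots+quinces: weight 15+8+9=32, value 41+37+4=82
Best: $96.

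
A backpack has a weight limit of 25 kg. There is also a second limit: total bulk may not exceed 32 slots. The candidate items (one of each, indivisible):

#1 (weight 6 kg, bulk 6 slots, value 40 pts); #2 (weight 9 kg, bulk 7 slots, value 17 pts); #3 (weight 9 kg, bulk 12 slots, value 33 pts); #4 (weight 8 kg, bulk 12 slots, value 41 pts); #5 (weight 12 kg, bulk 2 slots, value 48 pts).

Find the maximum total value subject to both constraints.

Feasible sets respecting both limits:
- #1+#3+#4: weight 23, bulk 30, value 114
- #1+#2+#4: weight 23, bulk 25, value 98
- #1+#2+#3: weight 24, bulk 25, value 90
Best: 114 pts.

114 pts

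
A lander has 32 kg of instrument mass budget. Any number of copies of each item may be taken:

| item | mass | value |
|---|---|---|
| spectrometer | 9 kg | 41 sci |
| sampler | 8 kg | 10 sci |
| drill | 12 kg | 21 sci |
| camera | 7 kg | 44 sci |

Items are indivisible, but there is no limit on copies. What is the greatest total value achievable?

Best value-per-unit is camera at 44/7, and filling with it alone uses mass 4×7=28. No mix of the others beats 4×44 = 176.

176 sci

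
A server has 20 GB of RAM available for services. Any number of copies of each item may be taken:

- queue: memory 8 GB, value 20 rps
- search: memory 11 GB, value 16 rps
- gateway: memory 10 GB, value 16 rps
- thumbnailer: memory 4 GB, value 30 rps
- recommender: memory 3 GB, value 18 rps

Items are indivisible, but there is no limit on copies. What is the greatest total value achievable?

150 rps

Best value-per-unit is thumbnailer at 30/4, and filling with it alone uses memory 5×4=20. No mix of the others beats 5×30 = 150.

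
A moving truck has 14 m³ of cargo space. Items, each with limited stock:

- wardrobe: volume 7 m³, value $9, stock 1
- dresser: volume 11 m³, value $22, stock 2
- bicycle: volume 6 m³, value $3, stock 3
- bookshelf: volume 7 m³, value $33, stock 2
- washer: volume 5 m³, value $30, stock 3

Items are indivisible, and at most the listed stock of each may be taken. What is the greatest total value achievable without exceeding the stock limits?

Top feasible selections:
- 2×bookshelf: volume 14, value 66
- 1×bookshelf + 1×washer: volume 12, value 63
- 2×washer: volume 10, value 60
- 1×wardrobe + 1×bookshelf: volume 14, value 42
Best: $66.

$66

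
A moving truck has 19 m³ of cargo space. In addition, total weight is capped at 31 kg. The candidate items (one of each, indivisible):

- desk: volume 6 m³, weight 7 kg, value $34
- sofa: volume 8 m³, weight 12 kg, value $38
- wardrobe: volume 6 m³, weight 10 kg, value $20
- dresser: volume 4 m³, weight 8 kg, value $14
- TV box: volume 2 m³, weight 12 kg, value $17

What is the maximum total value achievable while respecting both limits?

$89

Feasible sets respecting both limits:
- desk+sofa+TV box: volume 16, weight 31, value 89
- desk+sofa+dresser: volume 18, weight 27, value 86
- desk+sofa: volume 14, weight 19, value 72
- sofa+wardrobe+dresser: volume 18, weight 30, value 72
Best: $89.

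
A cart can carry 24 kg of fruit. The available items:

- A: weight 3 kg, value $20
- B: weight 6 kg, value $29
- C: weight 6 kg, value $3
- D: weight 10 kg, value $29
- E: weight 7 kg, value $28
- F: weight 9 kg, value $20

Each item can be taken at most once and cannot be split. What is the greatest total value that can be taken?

This is a 0/1 knapsack; check combinations near the capacity.
- B+D+E: weight 6+10+7=23, value 29+29+28=86
- A+B+C+E: weight 3+6+6+7=22, value 20+29+3+28=80
- A+B+D: weight 3+6+10=19, value 20+29+29=78
- A+B+E: weight 3+6+7=16, value 20+29+28=77
- A+D+E: weight 3+10+7=20, value 20+29+28=77
Best: $86.

$86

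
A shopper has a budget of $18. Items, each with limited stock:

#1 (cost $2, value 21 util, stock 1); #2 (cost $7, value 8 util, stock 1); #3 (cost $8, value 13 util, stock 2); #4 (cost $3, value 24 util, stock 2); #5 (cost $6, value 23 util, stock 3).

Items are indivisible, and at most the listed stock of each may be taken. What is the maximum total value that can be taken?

Top feasible selections:
- 2×#4 + 2×#5: cost 18, value 94
- 1×#1 + 2×#4 + 1×#5: cost 14, value 92
- 1×#1 + 1×#4 + 2×#5: cost 17, value 91
- 1×#1 + 1×#3 + 2×#4: cost 16, value 82
Best: 94 util.

94 util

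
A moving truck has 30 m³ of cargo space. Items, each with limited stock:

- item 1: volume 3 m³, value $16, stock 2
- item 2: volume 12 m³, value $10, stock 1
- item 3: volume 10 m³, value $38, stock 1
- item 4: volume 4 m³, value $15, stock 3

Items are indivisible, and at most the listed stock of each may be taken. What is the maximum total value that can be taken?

Best selections within volume 30 and stock limits:
- 2×item 1 + 1×item 3 + 3×item 4: volume 28, value 115
- 2×item 1 + 1×item 3 + 2×item 4: volume 24, value 100
Best: $115.

$115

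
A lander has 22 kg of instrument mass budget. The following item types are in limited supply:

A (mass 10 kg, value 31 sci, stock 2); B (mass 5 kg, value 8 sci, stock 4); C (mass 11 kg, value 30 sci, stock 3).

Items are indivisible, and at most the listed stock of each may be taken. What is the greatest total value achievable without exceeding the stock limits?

Top feasible selections:
- 2×A: mass 20, value 62
- 1×A + 1×C: mass 21, value 61
- 2×C: mass 22, value 60
Best: 62 sci.

62 sci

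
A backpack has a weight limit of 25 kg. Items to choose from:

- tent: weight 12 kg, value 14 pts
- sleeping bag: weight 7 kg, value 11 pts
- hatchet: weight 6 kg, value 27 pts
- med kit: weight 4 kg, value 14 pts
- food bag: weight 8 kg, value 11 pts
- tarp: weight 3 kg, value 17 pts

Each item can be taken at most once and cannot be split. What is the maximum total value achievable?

Check high-value combinations within 25 kg:
- tent+hatchet+med kit+tarp: weight 12+6+4+3=25, value 14+27+14+17=72
- sleeping bag+hatchet+med kit+tarp: weight 7+6+4+3=20, value 11+27+14+17=69
- hatchet+med kit+food bag+tarp: weight 6+4+8+3=21, value 27+14+11+17=69
- sleeping bag+hatchet+food bag+tarp: weight 7+6+8+3=24, value 11+27+11+17=66
- sleeping bag+hatchet+med kit+food bag: weight 7+6+4+8=25, value 11+27+14+11=63
Best: 72 pts.

72 pts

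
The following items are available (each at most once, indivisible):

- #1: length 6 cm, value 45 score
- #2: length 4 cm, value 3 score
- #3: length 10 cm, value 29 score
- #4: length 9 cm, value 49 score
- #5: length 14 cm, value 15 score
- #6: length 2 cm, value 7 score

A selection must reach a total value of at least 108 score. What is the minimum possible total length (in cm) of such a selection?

25

Subsets with value ≥ 108, sorted by total length:
- #1+#3+#4: length 25, value 123
- #1+#3+#4+#6: length 27, value 130
- #1+#2+#3+#4: length 29, value 126
Minimum length: 25 cm.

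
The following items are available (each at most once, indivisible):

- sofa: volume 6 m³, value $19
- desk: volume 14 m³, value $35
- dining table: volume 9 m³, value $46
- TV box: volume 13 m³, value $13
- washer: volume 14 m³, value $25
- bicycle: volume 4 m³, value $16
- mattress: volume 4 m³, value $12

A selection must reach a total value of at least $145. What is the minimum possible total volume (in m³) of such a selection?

51

Subsets with value ≥ 145, sorted by total volume:
- sofa+desk+dining table+washer+bicycle+mattress: volume 51, value 153
- desk+dining table+TV box+washer+bicycle+mattress: volume 58, value 147
- sofa+desk+dining table+TV box+washer+bicycle: volume 60, value 154
- sofa+desk+dining table+TV box+washer+mattress: volume 60, value 150
Minimum volume: 51 m³.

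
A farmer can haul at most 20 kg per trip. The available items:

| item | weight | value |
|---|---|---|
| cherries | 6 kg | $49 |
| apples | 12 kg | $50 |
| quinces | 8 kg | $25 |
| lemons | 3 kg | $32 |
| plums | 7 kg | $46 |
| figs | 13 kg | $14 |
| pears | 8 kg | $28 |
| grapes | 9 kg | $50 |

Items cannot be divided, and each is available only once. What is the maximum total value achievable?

$131

Check high-value combinations within 20 kg:
- cherries+lemons+grapes: weight 6+3+9=18, value 49+32+50=131
- lemons+plums+grapes: weight 3+7+9=19, value 32+46+50=128
- cherries+lemons+plums: weight 6+3+7=16, value 49+32+46=127
- lemons+pears+grapes: weight 3+8+9=20, value 32+28+50=110
Best: $131.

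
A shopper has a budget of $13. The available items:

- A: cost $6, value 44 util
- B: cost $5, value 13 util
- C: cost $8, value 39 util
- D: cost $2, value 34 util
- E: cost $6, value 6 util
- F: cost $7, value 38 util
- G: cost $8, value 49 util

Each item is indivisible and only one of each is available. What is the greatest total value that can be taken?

Check high-value combinations within $13:
- A+B+D: cost 6+5+2=13, value 44+13+34=91
- D+G: cost 2+8=10, value 34+49=83
- A+F: cost 6+7=13, value 44+38=82
- A+D: cost 6+2=8, value 44+34=78
Best: 91 util.

91 util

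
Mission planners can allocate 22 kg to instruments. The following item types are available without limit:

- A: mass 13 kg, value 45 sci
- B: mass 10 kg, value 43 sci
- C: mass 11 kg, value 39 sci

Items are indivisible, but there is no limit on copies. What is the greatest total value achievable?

86 sci

Best value-per-unit is B at 43/10, and filling with it alone uses mass 2×10=20. No mix of the others beats 2×43 = 86.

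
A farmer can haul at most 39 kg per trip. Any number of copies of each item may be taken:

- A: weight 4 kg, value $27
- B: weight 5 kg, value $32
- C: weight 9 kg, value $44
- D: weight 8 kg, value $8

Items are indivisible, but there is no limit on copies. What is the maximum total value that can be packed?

$258

Best value-per-unit is A at 27/4; filling with it alone gives 9×27 = 243.
Optimal mix: 6×A + 3×B → weight 39, value 258.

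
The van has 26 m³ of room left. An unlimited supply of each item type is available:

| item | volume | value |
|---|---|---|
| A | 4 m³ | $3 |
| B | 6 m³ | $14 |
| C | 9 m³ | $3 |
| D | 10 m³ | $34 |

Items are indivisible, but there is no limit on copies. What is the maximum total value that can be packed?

Best value-per-unit is D at 34/10; filling with it alone gives 2×34 = 68.
Optimal mix: 1×B + 2×D → volume 26, value 82.

$82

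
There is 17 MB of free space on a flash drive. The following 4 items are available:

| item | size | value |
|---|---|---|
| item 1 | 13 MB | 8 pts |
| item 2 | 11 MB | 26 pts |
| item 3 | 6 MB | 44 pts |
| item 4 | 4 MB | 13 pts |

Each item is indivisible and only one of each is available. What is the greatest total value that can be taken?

This is a 0/1 knapsack; check combinations near the capacity.
- item 2+item 3: size 11+6=17, value 26+44=70
- item 3+item 4: size 6+4=10, value 44+13=57
- item 3: size 6, value 44
Best: 70 pts.

70 pts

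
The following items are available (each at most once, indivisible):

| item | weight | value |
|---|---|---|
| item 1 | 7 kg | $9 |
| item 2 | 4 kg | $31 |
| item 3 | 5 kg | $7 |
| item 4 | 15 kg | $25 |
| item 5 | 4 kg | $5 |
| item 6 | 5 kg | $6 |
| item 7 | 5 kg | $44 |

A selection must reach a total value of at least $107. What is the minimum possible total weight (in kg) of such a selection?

29

Subsets with value ≥ 107, sorted by total weight:
- item 2+item 3+item 4+item 7: weight 29, value 107
- item 1+item 2+item 4+item 7: weight 31, value 109
- item 2+item 3+item 4+item 5+item 7: weight 33, value 112
- item 2+item 4+item 5+item 6+item 7: weight 33, value 111
Minimum weight: 29 kg.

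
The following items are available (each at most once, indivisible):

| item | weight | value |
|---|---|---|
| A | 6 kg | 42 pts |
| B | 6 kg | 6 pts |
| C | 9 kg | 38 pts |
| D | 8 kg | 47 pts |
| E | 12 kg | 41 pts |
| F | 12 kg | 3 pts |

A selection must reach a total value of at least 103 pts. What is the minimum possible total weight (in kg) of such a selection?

Subsets with value ≥ 103, sorted by total weight:
- A+C+D: weight 23, value 127
- A+D+E: weight 26, value 130
- A+C+E: weight 27, value 121
- A+B+C+D: weight 29, value 133
Minimum weight: 23 kg.

23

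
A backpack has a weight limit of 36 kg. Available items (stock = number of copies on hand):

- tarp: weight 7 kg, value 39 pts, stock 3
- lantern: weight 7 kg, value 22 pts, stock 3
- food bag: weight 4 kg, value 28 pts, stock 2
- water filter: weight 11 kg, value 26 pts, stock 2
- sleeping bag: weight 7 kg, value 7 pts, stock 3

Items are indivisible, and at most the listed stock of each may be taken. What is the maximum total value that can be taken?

Best selections within weight 36 and stock limits:
- 3×tarp + 1×lantern + 2×food bag: weight 36, value 195
- 3×tarp + 2×food bag + 1×sleeping bag: weight 36, value 180
Best: 195 pts.

195 pts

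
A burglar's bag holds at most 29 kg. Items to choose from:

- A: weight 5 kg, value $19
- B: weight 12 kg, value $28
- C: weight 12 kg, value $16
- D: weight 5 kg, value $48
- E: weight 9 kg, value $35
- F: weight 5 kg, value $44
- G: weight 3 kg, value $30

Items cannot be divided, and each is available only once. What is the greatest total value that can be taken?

$176

This is a 0/1 knapsack; check combinations near the capacity.
- A+D+E+F+G: weight 5+5+9+5+3=27, value 19+48+35+44+30=176
- D+E+F+G: weight 5+9+5+3=22, value 48+35+44+30=157
- B+D+F+G: weight 12+5+5+3=25, value 28+48+44+30=150
- A+D+E+F: weight 5+5+9+5=24, value 19+48+35+44=146
- A+D+F+G: weight 5+5+5+3=18, value 19+48+44+30=141
Best: $176.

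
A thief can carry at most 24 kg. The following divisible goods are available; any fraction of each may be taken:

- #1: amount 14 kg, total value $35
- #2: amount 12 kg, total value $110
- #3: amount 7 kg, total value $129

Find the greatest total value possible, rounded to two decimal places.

251.50

Take in order of value per unit:
- #3 (129/7 per unit): all 7 → value 129, running total 129.00
- #2 (110/12 per unit): all 12 → value 110, running total 239.00
- #1 (35/14 per unit): 5 of 14 → value 5×35/14 = 12.5000, running total 251.50
Total 251.50.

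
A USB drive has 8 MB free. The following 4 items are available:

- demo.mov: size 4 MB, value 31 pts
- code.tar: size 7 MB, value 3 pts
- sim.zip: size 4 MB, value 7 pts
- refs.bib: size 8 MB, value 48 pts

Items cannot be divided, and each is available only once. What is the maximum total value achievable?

48 pts

This is a 0/1 knapsack; check combinations near the capacity.
- refs.bib: size 8, value 48
- demo.mov+sim.zip: size 4+4=8, value 31+7=38
- demo.mov: size 4, value 31
Best: 48 pts.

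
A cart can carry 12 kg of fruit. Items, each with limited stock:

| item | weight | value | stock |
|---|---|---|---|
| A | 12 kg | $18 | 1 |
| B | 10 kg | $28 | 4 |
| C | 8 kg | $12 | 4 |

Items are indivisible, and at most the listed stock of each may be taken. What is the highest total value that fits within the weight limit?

$28

Best selections within weight 12 and stock limits:
- 1×B: weight 10, value 28
- 1×A: weight 12, value 18
- 1×C: weight 8, value 12
Best: $28.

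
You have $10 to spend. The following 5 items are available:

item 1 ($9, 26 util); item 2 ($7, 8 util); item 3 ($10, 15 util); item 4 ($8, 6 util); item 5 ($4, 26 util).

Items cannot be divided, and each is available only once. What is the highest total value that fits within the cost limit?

Check high-value combinations within $10:
- item 5: cost 4, value 26
- item 1: cost 9, value 26
- item 3: cost 10, value 15
Best: 26 util.

26 util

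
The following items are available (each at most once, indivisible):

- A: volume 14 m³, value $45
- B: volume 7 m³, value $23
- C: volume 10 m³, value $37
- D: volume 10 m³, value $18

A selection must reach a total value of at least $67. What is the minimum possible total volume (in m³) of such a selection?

21

Subsets with value ≥ 67, sorted by total volume:
- A+B: volume 21, value 68
- A+C: volume 24, value 82
- B+C+D: volume 27, value 78
- A+B+C: volume 31, value 105
Minimum volume: 21 m³.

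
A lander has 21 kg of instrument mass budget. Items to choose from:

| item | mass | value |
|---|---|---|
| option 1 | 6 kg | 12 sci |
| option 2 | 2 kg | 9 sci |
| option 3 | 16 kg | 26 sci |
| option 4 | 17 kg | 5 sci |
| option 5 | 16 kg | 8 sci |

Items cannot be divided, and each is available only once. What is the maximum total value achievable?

Check high-value combinations within 21 kg:
- option 2+option 3: mass 2+16=18, value 9+26=35
- option 3: mass 16, value 26
- option 1+option 2: mass 6+2=8, value 12+9=21
- option 2+option 5: mass 2+16=18, value 9+8=17
- option 2+option 4: mass 2+17=19, value 9+5=14
Best: 35 sci.

35 sci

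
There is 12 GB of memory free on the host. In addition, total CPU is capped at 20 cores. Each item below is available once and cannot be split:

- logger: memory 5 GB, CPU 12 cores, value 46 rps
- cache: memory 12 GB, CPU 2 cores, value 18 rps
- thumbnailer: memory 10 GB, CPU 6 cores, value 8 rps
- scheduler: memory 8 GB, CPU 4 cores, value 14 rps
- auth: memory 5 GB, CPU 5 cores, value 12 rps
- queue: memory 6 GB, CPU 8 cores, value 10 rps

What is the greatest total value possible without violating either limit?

58 rps

Feasible sets respecting both limits:
- logger+auth: memory 10, CPU 17, value 58
- logger+queue: memory 11, CPU 20, value 56
- logger: memory 5, CPU 12, value 46
- auth+queue: memory 11, CPU 13, value 22
Best: 58 rps.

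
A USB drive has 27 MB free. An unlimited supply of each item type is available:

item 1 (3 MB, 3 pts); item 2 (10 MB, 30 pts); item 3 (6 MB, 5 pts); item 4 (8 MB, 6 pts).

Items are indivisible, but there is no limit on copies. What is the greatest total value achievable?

66 pts

Best value-per-unit is item 2 at 30/10; filling with it alone gives 2×30 = 60.
Optimal mix: 2×item 1 + 2×item 2 → size 26, value 66.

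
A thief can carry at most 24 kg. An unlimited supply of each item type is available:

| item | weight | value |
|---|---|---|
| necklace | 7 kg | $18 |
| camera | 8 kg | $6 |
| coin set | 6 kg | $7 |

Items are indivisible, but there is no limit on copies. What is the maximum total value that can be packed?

Best value-per-unit is necklace at 18/7, and filling with it alone uses weight 3×7=21. No mix of the others beats 3×18 = 54.

$54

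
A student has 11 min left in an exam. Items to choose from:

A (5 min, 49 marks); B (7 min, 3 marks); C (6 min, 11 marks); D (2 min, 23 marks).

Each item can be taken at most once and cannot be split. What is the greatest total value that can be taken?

72 marks

Check high-value combinations within 11 min:
- A+D: time 5+2=7, value 49+23=72
- A+C: time 5+6=11, value 49+11=60
- A: time 5, value 49
Best: 72 marks.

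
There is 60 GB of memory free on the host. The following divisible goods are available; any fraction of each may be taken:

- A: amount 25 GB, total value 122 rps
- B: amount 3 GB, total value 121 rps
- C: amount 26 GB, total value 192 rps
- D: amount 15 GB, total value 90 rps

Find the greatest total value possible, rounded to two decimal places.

Take in order of value per unit:
- B (121/3 per unit): all 3 → value 121, running total 121.00
- C (192/26 per unit): all 26 → value 192, running total 313.00
- D (90/15 per unit): all 15 → value 90, running total 403.00
- A (122/25 per unit): 16 of 25 → value 16×122/25 = 78.0800, running total 481.08
Total 481.08.

481.08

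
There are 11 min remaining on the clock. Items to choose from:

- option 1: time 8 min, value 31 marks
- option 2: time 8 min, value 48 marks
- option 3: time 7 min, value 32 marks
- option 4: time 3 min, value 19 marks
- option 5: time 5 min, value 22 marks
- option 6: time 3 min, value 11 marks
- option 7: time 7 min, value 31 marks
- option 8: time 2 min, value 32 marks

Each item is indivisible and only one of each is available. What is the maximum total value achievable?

Check high-value combinations within 11 min:
- option 2+option 8: time 8+2=10, value 48+32=80
- option 4+option 5+option 8: time 3+5+2=10, value 19+22+32=73
- option 2+option 4: time 8+3=11, value 48+19=67
- option 5+option 6+option 8: time 5+3+2=10, value 22+11+32=65
Best: 80 marks.

80 marks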